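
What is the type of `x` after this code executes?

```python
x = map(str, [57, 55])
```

map() returns a map object

map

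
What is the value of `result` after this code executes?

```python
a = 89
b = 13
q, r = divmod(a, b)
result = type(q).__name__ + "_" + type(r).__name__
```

a is int; b is int; q is int; r is int; result = 'int_int'

'int_int'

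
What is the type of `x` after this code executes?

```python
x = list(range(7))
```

list(range()) returns list

list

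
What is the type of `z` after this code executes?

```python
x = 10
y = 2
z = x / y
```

int / int = float

float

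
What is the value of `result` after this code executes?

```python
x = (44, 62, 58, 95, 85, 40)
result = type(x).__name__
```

x is tuple; result = 'tuple'

'tuple'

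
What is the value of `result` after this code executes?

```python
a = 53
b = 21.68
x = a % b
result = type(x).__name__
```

a is int; b is float; x is float; result = 'float'

'float'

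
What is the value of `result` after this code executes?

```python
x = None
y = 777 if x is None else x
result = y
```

x = None; y = 777; result = 777

777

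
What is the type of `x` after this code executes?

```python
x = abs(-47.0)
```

abs() of float returns float

float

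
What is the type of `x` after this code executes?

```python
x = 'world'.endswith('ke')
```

str.endswith() returns bool

bool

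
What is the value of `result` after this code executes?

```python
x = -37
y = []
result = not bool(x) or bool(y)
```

x = -37; y = []; result = False

False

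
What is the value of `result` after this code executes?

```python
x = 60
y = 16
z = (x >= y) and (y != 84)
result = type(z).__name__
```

x is int; y is int; z is bool; result = 'bool'

'bool'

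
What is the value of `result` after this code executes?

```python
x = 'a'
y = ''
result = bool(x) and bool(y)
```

x = 'a'; y = ''; result = False

False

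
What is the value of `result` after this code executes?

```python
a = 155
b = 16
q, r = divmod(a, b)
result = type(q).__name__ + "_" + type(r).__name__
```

a is int; b is int; q is int; r is int; result = 'int_int'

'int_int'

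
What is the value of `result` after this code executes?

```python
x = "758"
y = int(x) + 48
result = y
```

x = '758'; y = 806; result = 806

806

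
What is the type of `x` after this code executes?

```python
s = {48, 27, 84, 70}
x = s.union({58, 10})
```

set.union() returns a new set

set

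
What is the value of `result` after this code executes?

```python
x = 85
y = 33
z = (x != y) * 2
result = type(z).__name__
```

x is int; y is int; z is int; result = 'int'

'int'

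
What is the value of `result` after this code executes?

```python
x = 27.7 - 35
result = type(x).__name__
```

x is float; result = 'float'

'float'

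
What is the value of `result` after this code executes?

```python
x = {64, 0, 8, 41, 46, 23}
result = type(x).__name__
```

x is set; result = 'set'

'set'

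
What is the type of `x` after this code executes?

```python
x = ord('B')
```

ord() returns int (code point)

int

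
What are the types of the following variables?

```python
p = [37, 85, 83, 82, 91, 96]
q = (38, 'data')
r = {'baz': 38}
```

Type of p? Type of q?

p is assigned a list literal (square brackets); q is assigned a tuple (parenthesized, comma-separated values)

list, tuple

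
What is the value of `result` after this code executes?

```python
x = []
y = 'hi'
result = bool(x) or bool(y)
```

x = []; y = 'hi'; result = True

True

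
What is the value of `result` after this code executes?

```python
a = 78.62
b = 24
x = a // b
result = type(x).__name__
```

a is float; b is int; x is float; result = 'float'

'float'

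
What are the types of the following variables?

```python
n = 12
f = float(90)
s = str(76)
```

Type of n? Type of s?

n is assigned a bare integer (no decimal point), so it is an int; s is assigned the result of calling str(), which returns a str

int, str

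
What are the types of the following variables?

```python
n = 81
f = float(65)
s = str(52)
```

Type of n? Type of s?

n is assigned a bare integer (no decimal point), so it is an int; s is assigned the result of calling str(), which returns a str

int, str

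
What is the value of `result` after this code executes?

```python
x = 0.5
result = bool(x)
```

x = 0.5; result = True

True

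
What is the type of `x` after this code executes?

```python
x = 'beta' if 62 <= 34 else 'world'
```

Both branches of conditional are str

str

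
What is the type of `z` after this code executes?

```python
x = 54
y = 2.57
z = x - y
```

int - float = float

float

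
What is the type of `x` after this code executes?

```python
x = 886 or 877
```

'or' returns first truthy value (int)

int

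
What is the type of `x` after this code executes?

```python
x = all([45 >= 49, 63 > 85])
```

all() returns bool

bool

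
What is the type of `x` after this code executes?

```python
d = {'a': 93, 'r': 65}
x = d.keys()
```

.keys() returns dict_keys view

dict_keys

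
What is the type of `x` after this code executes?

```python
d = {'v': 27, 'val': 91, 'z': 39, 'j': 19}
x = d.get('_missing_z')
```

dict.get() returns None when key not found

NoneType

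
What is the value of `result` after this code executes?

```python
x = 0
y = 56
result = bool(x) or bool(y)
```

x = 0; y = 56; result = True

True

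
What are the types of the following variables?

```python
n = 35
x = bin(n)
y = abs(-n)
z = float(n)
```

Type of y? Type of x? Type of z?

abs() of int returns int; bin() returns str; float() returns float

int, str, float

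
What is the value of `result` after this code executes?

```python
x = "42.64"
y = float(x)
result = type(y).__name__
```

x is str; y is float; result = 'float'

'float'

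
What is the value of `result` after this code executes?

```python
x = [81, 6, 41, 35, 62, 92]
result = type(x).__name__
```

x is list; result = 'list'

'list'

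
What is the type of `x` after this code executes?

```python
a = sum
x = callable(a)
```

callable() returns bool

bool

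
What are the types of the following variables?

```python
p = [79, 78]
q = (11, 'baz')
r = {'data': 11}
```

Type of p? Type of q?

p is assigned a list literal (square brackets); q is assigned a tuple (parenthesized, comma-separated values)

list, tuple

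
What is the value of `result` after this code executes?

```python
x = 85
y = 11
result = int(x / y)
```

x = 85; y = 11; result = 7

7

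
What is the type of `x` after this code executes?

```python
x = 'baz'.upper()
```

str.upper() returns str

str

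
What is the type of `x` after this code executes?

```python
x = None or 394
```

'or' with None returns the other truthy value

int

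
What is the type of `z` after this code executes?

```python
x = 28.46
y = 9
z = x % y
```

float % int = float

float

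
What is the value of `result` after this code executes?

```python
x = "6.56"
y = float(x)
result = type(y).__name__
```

x is str; y is float; result = 'float'

'float'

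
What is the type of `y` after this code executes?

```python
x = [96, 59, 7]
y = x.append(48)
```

list.append() returns None (mutates in place)

NoneType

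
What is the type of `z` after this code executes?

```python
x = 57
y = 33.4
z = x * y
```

int * float = float

float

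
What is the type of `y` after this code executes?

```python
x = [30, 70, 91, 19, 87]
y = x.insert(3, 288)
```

list.insert() returns None

NoneType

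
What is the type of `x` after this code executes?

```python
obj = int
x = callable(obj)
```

callable() returns bool

bool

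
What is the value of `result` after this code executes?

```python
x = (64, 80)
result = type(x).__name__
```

x is tuple; result = 'tuple'

'tuple'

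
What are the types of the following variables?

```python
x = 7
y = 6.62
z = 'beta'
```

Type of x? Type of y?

x is assigned a bare integer (no decimal point), so it is an int; y is assigned a number with a decimal point, so it is a float

int, float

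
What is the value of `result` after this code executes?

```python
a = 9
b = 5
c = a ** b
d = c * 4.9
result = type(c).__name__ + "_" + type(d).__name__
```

a is int; b is int; c is int; d is float; result = 'int_float'

'int_float'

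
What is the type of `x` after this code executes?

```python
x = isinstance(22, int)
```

isinstance() returns bool

bool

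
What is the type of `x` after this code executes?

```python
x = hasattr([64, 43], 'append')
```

hasattr() returns bool

bool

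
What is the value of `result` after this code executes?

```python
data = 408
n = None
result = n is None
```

data = 408; n = None; result = True

True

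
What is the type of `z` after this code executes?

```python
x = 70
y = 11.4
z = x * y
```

int * float = float

float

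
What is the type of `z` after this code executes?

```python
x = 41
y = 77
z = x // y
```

int // int = int

int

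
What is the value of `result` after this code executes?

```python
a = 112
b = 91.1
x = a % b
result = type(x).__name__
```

a is int; b is float; x is float; result = 'float'

'float'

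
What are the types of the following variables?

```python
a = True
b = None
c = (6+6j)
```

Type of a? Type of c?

a is assigned the constant True, which has type bool; c is assigned (6+6j), an int plus an imaginary literal (j suffix), which evaluates to complex

bool, complex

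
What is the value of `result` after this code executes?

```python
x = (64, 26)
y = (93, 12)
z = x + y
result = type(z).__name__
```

x is tuple; y is tuple; z is tuple; result = 'tuple'

'tuple'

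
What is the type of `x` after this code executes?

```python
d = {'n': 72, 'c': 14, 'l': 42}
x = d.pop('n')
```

dict.pop() returns the value

int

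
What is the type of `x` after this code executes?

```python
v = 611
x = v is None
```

'is' comparison returns bool

bool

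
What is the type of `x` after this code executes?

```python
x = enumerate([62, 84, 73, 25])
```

enumerate() returns an enumerate object

enumerate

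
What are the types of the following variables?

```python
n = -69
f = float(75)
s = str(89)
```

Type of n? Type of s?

n is assigned a bare integer (no decimal point), so it is an int; s is assigned the result of calling str(), which returns a str

int, str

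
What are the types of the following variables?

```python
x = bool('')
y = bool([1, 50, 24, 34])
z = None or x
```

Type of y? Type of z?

bool() returns bool; None or bool returns the bool

bool, bool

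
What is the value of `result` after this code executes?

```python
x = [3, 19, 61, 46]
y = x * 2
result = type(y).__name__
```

x is list; y is list; result = 'list'

'list'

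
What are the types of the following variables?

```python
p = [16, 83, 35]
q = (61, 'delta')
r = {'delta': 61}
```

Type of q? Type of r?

q is assigned a tuple (parenthesized, comma-separated values); r is assigned a dict literal ({key: value})

tuple, dict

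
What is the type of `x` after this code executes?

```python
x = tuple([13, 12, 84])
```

tuple() constructor returns tuple

tuple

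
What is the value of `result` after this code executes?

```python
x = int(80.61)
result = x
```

x = 80; result = 80

80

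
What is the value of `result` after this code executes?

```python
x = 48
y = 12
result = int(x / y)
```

x = 48; y = 12; result = 4

4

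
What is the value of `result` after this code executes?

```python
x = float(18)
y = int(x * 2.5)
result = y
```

x = 18.0; y = 45; result = 45

45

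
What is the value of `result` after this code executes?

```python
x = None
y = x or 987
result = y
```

x = None; y = 987; result = 987

987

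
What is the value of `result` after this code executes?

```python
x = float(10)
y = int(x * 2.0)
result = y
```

x = 10.0; y = 20; result = 20

20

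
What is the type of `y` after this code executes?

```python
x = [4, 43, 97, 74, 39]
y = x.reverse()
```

list.reverse() returns None

NoneType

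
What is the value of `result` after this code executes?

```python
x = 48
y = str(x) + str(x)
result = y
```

x = 48; y = '4848'; result = '4848'

'4848'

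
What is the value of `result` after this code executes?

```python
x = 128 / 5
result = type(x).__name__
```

x is float; result = 'float'

'float'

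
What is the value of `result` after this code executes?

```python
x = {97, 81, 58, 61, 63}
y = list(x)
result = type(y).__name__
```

x is set; y is list; result = 'list'

'list'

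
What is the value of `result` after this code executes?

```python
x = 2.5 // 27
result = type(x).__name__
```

x is float; result = 'float'

'float'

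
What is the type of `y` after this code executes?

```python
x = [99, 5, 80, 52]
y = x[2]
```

Indexing list[int] returns int

int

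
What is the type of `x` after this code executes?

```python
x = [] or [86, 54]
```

'or' returns first truthy value (list)

list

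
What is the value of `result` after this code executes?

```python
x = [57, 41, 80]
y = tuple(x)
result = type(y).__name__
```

x is list; y is tuple; result = 'tuple'

'tuple'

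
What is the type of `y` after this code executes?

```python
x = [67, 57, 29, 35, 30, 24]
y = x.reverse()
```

list.reverse() returns None

NoneType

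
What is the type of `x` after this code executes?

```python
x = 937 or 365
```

'or' returns first truthy value (int)

int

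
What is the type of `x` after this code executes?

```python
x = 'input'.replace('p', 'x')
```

str.replace() returns str

str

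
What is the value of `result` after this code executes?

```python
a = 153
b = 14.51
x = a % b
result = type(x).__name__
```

a is int; b is float; x is float; result = 'float'

'float'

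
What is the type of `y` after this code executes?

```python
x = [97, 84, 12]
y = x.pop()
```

list.pop() returns the popped element

int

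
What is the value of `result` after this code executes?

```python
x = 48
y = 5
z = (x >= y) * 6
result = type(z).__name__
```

x is int; y is int; z is int; result = 'int'

'int'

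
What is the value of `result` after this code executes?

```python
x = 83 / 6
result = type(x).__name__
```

x is float; result = 'float'

'float'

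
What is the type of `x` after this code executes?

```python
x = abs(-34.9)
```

abs() of float returns float

float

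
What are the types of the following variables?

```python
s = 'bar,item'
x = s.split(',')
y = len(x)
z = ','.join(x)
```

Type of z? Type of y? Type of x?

str.join() returns str; len() returns int; str.split() returns list

str, int, list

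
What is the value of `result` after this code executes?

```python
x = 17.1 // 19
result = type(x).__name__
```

x is float; result = 'float'

'float'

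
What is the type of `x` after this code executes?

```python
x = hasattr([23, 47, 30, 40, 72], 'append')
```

hasattr() returns bool

bool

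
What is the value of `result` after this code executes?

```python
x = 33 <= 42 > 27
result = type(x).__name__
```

x is bool; result = 'bool'

'bool'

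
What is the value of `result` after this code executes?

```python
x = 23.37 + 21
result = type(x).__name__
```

x is float; result = 'float'

'float'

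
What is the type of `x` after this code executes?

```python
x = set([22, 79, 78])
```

set() constructor returns set

set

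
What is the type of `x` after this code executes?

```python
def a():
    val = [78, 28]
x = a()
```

Function without return returns None

NoneType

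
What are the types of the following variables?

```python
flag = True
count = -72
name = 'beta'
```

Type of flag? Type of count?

flag is assigned the constant True, which has type bool; count is assigned a bare integer (no decimal point), so it is an int

bool, int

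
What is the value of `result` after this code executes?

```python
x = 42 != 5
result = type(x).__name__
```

x is bool; result = 'bool'

'bool'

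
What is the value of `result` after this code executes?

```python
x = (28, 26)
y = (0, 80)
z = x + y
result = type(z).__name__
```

x is tuple; y is tuple; z is tuple; result = 'tuple'

'tuple'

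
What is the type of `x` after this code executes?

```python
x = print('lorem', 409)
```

print() returns None

NoneType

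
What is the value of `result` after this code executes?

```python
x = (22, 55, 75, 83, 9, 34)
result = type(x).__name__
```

x is tuple; result = 'tuple'

'tuple'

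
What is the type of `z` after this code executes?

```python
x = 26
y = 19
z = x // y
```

int // int = int

int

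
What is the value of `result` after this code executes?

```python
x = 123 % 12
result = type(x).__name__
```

x is int; result = 'int'

'int'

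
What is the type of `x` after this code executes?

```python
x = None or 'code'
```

'or' with None returns the other truthy value (str)

str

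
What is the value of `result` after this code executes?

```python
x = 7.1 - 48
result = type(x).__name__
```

x is float; result = 'float'

'float'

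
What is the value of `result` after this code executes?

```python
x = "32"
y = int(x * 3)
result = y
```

x = '32'; y = 323232; result = 323232

323232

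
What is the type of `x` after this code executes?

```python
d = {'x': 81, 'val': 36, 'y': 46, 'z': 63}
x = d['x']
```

Accessing dict[str, int] with str key returns int

int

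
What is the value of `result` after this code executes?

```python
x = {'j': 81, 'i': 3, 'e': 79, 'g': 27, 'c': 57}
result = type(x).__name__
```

x is dict; result = 'dict'

'dict'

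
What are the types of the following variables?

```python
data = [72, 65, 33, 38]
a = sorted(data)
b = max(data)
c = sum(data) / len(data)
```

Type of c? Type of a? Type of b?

int / int = float; sorted() returns list; max of ints returns int

float, list, int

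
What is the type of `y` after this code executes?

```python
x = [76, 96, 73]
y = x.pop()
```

list.pop() returns the popped element

int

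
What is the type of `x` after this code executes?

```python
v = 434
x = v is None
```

'is' comparison returns bool

bool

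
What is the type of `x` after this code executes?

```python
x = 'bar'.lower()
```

str.lower() returns str

str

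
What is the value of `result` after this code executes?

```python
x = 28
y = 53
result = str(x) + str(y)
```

x = 28; y = 53; result = '2853'

'2853'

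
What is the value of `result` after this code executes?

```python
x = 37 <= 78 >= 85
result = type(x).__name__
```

x is bool; result = 'bool'

'bool'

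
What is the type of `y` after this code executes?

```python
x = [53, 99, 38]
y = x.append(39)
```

list.append() returns None (mutates in place)

NoneType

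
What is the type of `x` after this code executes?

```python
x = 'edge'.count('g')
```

str.count() returns int

int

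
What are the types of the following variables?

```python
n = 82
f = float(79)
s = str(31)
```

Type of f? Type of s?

f is assigned the result of calling float(), which returns a float; s is assigned the result of calling str(), which returns a str

float, str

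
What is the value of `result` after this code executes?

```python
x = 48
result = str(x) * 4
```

x = 48; result = '48484848'

'48484848'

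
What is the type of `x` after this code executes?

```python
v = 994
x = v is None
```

'is' comparison returns bool

bool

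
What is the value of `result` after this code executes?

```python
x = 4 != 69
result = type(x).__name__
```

x is bool; result = 'bool'

'bool'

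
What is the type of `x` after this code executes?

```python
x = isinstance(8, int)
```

isinstance() returns bool

bool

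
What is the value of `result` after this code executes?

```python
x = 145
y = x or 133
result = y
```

x = 145; y = 145; result = 145

145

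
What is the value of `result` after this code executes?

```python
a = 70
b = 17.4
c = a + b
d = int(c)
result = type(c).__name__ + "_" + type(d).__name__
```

a is int; b is float; c is float; d is int; result = 'float_int'

'float_int'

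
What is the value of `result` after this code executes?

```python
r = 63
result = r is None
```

r = 63; result = False

False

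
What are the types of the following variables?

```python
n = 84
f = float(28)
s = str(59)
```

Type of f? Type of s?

f is assigned the result of calling float(), which returns a float; s is assigned the result of calling str(), which returns a str

float, str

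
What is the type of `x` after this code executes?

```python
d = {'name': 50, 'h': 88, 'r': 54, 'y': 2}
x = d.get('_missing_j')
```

dict.get() returns None when key not found

NoneType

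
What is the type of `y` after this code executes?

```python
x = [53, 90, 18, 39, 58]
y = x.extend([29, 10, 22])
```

list.extend() returns None

NoneType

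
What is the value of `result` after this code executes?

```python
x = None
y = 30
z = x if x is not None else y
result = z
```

x = None; y = 30; z = 30; result = 30

30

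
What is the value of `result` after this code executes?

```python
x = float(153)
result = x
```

x = 153.0; result = 153.0

153.0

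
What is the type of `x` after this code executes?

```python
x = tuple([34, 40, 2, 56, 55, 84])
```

tuple() constructor returns tuple

tuple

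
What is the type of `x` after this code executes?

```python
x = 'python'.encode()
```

str.encode() returns bytes

bytes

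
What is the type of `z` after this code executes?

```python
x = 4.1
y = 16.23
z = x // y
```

float // float = float

float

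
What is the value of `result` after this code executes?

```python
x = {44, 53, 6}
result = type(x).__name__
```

x is set; result = 'set'

'set'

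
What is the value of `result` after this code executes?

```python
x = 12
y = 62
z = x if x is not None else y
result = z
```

x = 12; y = 62; z = 12; result = 12

12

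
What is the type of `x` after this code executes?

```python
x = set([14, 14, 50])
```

set() constructor returns set

set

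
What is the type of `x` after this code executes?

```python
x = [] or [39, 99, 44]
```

'or' returns first truthy value (list)

list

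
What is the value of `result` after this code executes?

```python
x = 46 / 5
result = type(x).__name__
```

x is float; result = 'float'

'float'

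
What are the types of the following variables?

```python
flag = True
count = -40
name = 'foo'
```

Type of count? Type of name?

count is assigned a bare integer (no decimal point), so it is an int; name is assigned a quoted string literal, so it is a str

int, str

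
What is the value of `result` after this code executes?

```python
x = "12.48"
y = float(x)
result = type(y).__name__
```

x is str; y is float; result = 'float'

'float'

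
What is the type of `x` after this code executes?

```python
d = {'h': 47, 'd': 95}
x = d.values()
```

.values() returns dict_values view

dict_values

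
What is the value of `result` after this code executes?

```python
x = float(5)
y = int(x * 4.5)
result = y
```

x = 5.0; y = 22; result = 22

22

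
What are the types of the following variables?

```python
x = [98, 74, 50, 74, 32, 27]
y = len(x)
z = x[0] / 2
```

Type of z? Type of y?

int / int = float; len() returns int

float, int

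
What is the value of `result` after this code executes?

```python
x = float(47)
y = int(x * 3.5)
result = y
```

x = 47.0; y = 164; result = 164

164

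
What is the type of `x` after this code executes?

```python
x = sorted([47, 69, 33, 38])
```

sorted() always returns list

list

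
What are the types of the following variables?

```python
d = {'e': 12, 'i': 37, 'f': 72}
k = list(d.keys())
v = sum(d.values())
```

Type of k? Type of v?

list() converts to list; sum of ints is int

list, int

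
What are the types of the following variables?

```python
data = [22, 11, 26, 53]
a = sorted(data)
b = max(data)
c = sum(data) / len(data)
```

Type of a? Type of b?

sorted() returns list; max of ints returns int

list, int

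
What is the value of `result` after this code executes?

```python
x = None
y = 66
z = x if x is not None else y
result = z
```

x = None; y = 66; z = 66; result = 66

66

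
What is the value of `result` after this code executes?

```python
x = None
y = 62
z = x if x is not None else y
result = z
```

x = None; y = 62; z = 62; result = 62

62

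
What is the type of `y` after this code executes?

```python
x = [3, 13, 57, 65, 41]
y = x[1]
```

Indexing list[int] returns int

int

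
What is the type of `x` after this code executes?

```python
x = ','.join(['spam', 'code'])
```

str.join() returns str

str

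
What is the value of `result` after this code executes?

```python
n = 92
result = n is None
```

n = 92; result = False

False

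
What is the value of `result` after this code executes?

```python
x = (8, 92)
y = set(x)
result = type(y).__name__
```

x is tuple; y is set; result = 'set'

'set'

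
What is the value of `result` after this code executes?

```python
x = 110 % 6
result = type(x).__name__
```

x is int; result = 'int'

'int'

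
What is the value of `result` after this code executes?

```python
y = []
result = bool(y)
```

y = []; result = False

False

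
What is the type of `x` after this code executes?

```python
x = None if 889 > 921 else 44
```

889 > 921 is False, so the else branch is taken

int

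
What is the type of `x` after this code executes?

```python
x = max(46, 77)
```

max() of ints returns int

int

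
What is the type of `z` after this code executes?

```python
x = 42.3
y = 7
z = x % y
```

float % int = float

float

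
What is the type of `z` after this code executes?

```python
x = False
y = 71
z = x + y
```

bool + int = int (bool is subclass of int)

int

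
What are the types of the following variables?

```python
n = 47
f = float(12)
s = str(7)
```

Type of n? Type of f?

n is assigned a bare integer (no decimal point), so it is an int; f is assigned the result of calling float(), which returns a float

int, float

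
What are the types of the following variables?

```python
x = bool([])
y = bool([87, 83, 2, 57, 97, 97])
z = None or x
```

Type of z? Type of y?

None or bool returns the bool; bool() returns bool

bool, bool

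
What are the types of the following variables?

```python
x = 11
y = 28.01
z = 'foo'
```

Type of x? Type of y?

x is assigned a bare integer (no decimal point), so it is an int; y is assigned a number with a decimal point, so it is a float

int, float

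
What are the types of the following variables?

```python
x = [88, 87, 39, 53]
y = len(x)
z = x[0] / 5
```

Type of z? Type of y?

int / int = float; len() returns int

float, int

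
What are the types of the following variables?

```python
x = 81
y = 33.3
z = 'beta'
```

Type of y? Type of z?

y is assigned a number with a decimal point, so it is a float; z is assigned a quoted string literal, so it is a str

float, str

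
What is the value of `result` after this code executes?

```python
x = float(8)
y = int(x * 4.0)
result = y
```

x = 8.0; y = 32; result = 32

32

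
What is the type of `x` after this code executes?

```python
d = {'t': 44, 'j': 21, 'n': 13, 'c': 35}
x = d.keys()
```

.keys() returns dict_keys view

dict_keys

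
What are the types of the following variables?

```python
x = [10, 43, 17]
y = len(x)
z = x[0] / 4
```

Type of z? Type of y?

int / int = float; len() returns int

float, int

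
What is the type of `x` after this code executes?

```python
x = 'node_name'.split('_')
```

str.split() returns list

list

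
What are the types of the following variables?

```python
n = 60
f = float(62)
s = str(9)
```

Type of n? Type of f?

n is assigned a bare integer (no decimal point), so it is an int; f is assigned the result of calling float(), which returns a float

int, float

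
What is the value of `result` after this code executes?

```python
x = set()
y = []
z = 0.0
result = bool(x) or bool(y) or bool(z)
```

x = set(); y = []; z = 0.0; result = False

False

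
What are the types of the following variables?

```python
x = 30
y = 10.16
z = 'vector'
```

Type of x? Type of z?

x is assigned a bare integer (no decimal point), so it is an int; z is assigned a quoted string literal, so it is a str

int, str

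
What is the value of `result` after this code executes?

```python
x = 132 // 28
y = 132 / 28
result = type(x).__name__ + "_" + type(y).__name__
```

x is int; y is float; result = 'int_float'

'int_float'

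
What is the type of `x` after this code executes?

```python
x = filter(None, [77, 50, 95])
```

filter() returns a filter object

filter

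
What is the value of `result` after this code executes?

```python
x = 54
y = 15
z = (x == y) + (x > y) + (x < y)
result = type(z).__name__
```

x is int; y is int; z is int; result = 'int'

'int'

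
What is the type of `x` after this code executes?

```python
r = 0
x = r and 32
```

'and' returns first falsy value (0 is int)

int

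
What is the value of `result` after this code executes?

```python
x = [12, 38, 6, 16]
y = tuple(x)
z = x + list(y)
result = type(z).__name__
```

x is list; y is tuple; z is list; result = 'list'

'list'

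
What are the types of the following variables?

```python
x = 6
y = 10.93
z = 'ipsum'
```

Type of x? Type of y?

x is assigned a bare integer (no decimal point), so it is an int; y is assigned a number with a decimal point, so it is a float

int, float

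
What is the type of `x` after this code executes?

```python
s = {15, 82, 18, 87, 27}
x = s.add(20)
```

set.add() returns None (mutates in place)

NoneType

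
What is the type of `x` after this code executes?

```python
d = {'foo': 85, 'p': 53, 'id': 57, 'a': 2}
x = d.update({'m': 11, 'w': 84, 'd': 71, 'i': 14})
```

dict.update() returns None

NoneType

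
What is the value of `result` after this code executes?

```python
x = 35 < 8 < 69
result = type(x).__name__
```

x is bool; result = 'bool'

'bool'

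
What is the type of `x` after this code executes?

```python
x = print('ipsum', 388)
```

print() returns None

NoneType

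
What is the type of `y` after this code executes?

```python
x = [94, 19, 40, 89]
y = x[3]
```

Indexing list[int] returns int

int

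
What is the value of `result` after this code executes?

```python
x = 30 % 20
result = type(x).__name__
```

x is int; result = 'int'

'int'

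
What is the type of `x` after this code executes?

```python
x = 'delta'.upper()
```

str.upper() returns str

str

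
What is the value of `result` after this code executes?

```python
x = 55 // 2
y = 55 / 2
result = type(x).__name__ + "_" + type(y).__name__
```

x is int; y is float; result = 'int_float'

'int_float'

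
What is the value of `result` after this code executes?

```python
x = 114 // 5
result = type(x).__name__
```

x is int; result = 'int'

'int'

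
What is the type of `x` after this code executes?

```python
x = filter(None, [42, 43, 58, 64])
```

filter() returns a filter object

filter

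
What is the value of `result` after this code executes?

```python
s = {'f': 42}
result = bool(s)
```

s = {'f': 42}; result = True

True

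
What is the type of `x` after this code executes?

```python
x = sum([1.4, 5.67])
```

sum() of floats returns float

float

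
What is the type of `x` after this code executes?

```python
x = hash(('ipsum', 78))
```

hash() returns int

int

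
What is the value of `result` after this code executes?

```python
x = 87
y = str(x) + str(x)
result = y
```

x = 87; y = '8787'; result = '8787'

'8787'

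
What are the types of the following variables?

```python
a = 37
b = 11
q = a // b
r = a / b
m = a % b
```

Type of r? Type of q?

/ returns float; // returns int

float, int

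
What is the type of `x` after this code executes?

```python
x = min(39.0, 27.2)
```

min() of floats returns float

float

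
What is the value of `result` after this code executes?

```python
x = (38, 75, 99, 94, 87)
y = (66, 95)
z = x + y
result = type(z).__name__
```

x is tuple; y is tuple; z is tuple; result = 'tuple'

'tuple'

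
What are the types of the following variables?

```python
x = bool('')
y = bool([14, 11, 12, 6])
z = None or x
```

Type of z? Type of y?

None or bool returns the bool; bool() returns bool

bool, bool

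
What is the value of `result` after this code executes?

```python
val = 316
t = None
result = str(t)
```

val = 316; t = None; result = 'None'

'None'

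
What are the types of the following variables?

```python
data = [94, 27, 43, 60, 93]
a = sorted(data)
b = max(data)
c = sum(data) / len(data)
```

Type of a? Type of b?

sorted() returns list; max of ints returns int

list, int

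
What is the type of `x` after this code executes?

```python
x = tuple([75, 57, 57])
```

tuple() constructor returns tuple

tuple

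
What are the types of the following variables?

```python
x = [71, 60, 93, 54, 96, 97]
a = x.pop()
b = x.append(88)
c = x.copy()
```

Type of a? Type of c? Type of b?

pop() returns element; copy() returns list; append() returns None

int, list, NoneType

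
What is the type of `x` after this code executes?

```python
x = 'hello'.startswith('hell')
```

str.startswith() returns bool

bool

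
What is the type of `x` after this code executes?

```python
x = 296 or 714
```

'or' returns first truthy value (int)

int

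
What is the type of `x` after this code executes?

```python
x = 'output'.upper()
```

str.upper() returns str

str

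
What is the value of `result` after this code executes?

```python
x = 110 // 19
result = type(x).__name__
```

x is int; result = 'int'

'int'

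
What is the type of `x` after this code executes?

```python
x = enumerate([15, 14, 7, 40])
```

enumerate() returns an enumerate object

enumerate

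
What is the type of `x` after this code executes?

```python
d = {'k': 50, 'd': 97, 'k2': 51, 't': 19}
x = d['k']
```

Accessing dict[str, int] with str key returns int

int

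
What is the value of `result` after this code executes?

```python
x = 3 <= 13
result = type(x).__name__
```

x is bool; result = 'bool'

'bool'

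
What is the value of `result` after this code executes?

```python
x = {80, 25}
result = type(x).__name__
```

x is set; result = 'set'

'set'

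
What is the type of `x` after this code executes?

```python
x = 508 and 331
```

'and' with truthy values returns last operand (int)

int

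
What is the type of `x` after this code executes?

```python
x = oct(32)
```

oct() returns str representation

str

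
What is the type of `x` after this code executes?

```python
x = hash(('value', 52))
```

hash() returns int

int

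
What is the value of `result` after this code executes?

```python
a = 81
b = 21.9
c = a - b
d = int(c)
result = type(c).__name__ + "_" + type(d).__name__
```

a is int; b is float; c is float; d is int; result = 'float_int'

'float_int'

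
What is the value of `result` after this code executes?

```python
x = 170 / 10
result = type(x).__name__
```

x is float; result = 'float'

'float'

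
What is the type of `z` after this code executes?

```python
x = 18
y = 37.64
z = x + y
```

int + float = float

float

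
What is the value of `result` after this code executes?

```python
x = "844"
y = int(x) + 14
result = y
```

x = '844'; y = 858; result = 858

858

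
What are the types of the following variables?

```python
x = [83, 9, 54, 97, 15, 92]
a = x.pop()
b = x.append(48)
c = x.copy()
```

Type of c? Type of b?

copy() returns list; append() returns None

list, NoneType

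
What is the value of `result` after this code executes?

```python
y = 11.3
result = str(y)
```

y = 11.3; result = '11.3'

'11.3'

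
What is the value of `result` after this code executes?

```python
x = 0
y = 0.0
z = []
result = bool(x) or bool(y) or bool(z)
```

x = 0; y = 0.0; z = []; result = False

False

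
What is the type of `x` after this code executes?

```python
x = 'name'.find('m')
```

str.find() returns int index

int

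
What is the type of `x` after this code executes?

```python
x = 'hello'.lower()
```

str.lower() returns str

str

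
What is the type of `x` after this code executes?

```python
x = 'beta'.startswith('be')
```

str.startswith() returns bool

bool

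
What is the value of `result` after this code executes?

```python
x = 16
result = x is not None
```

x = 16; result = True

True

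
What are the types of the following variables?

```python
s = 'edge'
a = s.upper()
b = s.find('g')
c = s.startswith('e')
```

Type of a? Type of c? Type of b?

upper() returns str; startswith() returns bool; find() returns int

str, bool, int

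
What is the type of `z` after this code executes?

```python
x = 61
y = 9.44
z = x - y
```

int - float = float

float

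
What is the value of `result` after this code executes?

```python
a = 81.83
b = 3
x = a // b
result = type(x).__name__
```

a is float; b is int; x is float; result = 'float'

'float'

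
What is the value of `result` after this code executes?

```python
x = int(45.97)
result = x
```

x = 45; result = 45

45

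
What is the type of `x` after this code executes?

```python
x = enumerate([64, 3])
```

enumerate() returns an enumerate object

enumerate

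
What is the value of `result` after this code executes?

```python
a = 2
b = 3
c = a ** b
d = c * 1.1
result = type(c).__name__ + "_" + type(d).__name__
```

a is int; b is int; c is int; d is float; result = 'int_float'

'int_float'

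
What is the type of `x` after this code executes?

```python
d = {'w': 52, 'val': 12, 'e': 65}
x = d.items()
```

dict.items() returns dict_items view

dict_items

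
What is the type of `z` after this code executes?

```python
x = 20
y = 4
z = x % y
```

int % int = int

int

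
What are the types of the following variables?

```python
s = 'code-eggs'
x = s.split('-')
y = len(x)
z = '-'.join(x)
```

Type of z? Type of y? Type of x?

str.join() returns str; len() returns int; str.split() returns list

str, int, list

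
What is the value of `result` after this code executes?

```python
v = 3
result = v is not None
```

v = 3; result = True

True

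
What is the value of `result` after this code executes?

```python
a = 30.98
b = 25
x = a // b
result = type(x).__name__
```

a is float; b is int; x is float; result = 'float'

'float'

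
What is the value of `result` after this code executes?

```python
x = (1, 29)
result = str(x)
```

x = (1, 29); result = '(1, 29)'

'(1, 29)'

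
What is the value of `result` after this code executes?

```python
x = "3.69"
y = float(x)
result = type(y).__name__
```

x is str; y is float; result = 'float'

'float'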